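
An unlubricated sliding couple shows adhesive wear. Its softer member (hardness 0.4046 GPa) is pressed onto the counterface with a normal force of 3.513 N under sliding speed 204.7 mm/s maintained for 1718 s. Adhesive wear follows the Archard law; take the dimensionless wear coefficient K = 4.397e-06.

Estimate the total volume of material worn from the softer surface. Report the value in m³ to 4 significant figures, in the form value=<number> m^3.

Displayed values are rounded; the algebra runs at exact precision. Rounded just once to 4 significant figures.
Sliding speed v = 204.7 mm/s = 0.2047 m/s. Distance L = v·t = 0.2047 m/s × 1718 s = 351.7 m.
Hardness H = 0.4046 GPa = 4.046e+08 Pa.
In SI base units, W = 3.513 N, H = 4.046e+08 Pa, K = 4.397e-06.
By Archard's law, V = K·W·L/H = 4.397e-06 · 3.513 · 351.7 / 4.046e+08 = 1.343e-11 m³.

value=1.343e-11 m^3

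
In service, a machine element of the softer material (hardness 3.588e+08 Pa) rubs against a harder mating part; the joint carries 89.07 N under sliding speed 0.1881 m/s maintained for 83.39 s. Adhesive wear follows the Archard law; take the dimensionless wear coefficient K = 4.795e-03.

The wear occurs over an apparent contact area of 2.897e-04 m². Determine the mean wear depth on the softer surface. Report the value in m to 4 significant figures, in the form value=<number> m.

value=6.445e-05 m

Displayed values are rounded, and each operation carries full float precision; a single final rounding, at 4 significant digits.
Convert: Path length L = v·t = 0.1881 m/s × 83.39 s = 15.69 m.
As SI base values: W = 89.07 N, H = 3.588e+08 Pa, K = 4.795e-03.
Archard relation: V = K·W·L/H = 4.795e-03 · 89.07 · 15.69 / 3.588e+08 = 1.867e-08 m³.
Average depth h = V/A = 1.867e-08 / 2.897e-04 = 6.445e-05 m.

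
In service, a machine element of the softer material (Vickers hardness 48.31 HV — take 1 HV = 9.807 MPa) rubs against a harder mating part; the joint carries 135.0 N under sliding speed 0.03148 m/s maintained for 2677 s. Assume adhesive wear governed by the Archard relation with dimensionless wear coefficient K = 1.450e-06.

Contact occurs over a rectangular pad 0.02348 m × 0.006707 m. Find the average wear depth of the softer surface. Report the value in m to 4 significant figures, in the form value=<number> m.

value=2.211e-07 m

Intermediate values are displayed rounded. Every step keeps full float precision, and rounded just once: four significant digits.
Convert: Path length L = v·t = 0.03148 m/s × 2677 s = 84.27 m.
Convert: Hardness H = 48.31 HV × 9.807 MPa/HV = 473.8 MPa = 4.738e+08 Pa.
Convert: Contact area A = 0.02348 m × 0.006707 m = 1.575e-04 m².
In SI base units, W = 135.0 N, H = 4.738e+08 Pa, K = 1.450e-06.
By Archard's law, V = K·W·L/H = 1.450e-06 · 135.0 · 84.27 / 4.738e+08 = 3.482e-11 m³.
Depth of wear h = V/A = 3.482e-11 / 1.575e-04 = 2.211e-07 m.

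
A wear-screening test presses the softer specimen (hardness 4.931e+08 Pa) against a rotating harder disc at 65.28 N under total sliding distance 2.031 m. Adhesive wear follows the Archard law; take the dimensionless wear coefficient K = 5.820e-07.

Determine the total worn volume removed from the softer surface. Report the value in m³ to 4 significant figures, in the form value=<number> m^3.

The intermediates are printed rounded; all working math runs at full precision. Rounded just once: four significant figures.
SI base units throughout: W = 65.28 N, H = 4.931e+08 Pa, K = 5.820e-07.
Archard relation: V = K·W·L/H = 5.820e-07 · 65.28 · 2.031 / 4.931e+08 = 1.565e-13 m³.

value=1.565e-13 m^3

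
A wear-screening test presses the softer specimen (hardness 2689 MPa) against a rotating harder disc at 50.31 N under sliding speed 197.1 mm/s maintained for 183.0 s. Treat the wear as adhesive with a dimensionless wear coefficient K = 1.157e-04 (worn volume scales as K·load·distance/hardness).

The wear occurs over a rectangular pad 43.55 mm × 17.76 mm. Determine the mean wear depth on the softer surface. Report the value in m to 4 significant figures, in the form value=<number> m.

value=1.009e-07 m

All arithmetic carries full precision. Printed values are rounded. Rounded once at the end, at four significant figures.
Sliding speed v = 197.1 mm/s = 0.1971 m/s. Sliding distance L = v·t = 0.1971 m/s × 183.0 s = 36.07 m.
Hardness H = 2689 MPa = 2.689e+09 Pa.
Pad sides 43.55 mm × 17.76 mm = 0.04355 m × 0.01776 m. Contact area A = 0.04355 m × 0.01776 m = 7.734e-04 m².
In SI base units, W = 50.31 N, H = 2.689e+09 Pa, K = 1.157e-04.
The Archard volume V = K·W·L/H = 1.157e-04 · 50.31 · 36.07 / 2.689e+09 = 7.808e-11 m³.
Depth of wear h = V/A = 7.808e-11 / 7.734e-04 = 1.009e-07 m.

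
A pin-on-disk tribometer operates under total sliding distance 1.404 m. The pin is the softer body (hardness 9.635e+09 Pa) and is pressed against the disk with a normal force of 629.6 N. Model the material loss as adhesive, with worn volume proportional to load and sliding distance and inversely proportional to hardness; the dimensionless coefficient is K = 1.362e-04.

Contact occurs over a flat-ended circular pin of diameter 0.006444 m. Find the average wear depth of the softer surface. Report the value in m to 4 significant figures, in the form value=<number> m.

Intermediate values are printed rounded; every step keeps full float precision — one final rounding: 4 significant figures.
Convert: Contact area A = π·d²/4 = π·(0.006444 m)²/4 = 3.261e-05 m².
Expressed in SI base units: W = 629.6 N, H = 9.635e+09 Pa, K = 1.362e-04.
Archard volume V = K·W·L/H = 1.362e-04 · 629.6 · 1.404 / 9.635e+09 = 1.250e-11 m³.
Wear depth h = V/A = 1.250e-11 / 3.261e-05 = 3.831e-07 m.

value=3.831e-07 m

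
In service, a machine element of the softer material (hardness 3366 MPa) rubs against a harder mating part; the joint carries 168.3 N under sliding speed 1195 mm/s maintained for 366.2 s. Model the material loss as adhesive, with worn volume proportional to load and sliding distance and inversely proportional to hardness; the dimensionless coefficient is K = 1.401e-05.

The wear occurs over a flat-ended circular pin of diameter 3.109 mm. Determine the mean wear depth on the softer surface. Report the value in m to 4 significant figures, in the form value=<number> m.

value=4.038e-05 m

Intermediate values are shown rounded, and all working math runs at full float precision. Rounded once at the end, at four significant figures.
Sliding speed v = 1195 mm/s = 1.195 m/s. Path length L = v·t = 1.195 m/s × 366.2 s = 437.6 m.
Hardness H = 3366 MPa = 3.366e+09 Pa.
Pin diameter d = 3.109 mm = 0.003109 m. Contact area A = π·d²/4 = π·(0.003109 m)²/4 = 7.592e-06 m².
Restated in SI base units: W = 168.3 N, H = 3.366e+09 Pa, K = 1.401e-05.
Archard volume V = K·W·L/H = 1.401e-05 · 168.3 · 437.6 / 3.366e+09 = 3.065e-10 m³.
Wear depth h = V/A = 3.065e-10 / 7.592e-06 = 4.038e-05 m.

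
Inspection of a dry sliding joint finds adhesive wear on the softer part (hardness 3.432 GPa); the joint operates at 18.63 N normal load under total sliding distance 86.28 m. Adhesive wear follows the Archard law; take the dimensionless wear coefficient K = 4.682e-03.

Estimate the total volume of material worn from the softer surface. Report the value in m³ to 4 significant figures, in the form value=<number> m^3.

The computation keeps exact precision. Intermediate values are shown rounded; a lone final rounding: four significant figures.
Convert: Hardness H = 3.432 GPa = 3.432e+09 Pa.
As SI base values: W = 18.63 N, H = 3.432e+09 Pa, K = 4.682e-03.
By Archard's law, V = K·W·L/H = 4.682e-03 · 18.63 · 86.28 / 3.432e+09 = 2.193e-09 m³.

value=2.193e-09 m^3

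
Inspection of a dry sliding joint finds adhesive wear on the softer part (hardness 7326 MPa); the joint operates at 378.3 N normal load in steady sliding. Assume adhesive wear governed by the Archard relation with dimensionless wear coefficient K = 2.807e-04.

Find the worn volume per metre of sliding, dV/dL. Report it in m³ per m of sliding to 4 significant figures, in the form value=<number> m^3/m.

value=1.449e-11 m^3/m

Each operation holds full float precision, and intermediates are printed rounded. Rounded just once to four significant digits.
Hardness H = 7326 MPa = 7.326e+09 Pa.
In SI base units, W = 378.3 N, H = 7.326e+09 Pa, K = 2.807e-04.
Volumetric rate dV/dL = K·W/H, per unit distance: 2.807e-04 · 378.3 / 7.326e+09 = 1.449e-11 m³/m.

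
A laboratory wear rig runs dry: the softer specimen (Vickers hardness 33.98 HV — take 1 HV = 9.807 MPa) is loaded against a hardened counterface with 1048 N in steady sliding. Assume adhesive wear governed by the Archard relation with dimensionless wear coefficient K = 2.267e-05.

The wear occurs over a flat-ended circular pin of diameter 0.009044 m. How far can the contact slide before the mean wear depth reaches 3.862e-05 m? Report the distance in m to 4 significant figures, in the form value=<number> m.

Quoted intermediates are rounded; all working math runs at exact precision, and rounded just once, at four significant digits.
Hardness H = 33.98 HV × 9.807 MPa/HV = 333.2 MPa = 3.332e+08 Pa.
Contact area A = π·d²/4 = π·(0.009044 m)²/4 = 6.424e-05 m².
As SI base values: W = 1048 N, H = 3.332e+08 Pa, K = 2.267e-05.
Permissible volume V_lim = h_lim·A = 3.862e-05 · 6.424e-05 = 2.481e-09 m³.
Thus life L = V_lim·H/(K·W) = 2.481e-09 · 3.332e+08 / (2.267e-05 · 1048) = 34.80 m.

value=34.80 m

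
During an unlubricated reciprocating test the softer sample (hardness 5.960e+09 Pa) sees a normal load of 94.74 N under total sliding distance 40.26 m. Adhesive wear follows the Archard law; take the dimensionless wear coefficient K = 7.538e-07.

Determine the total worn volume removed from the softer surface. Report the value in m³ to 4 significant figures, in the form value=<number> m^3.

value=4.824e-13 m^3

Each operation maintains exact precision. Shown intermediates are rounded — a single final rounding to 4 significant digits.
In SI base units, W = 94.74 N, H = 5.960e+09 Pa, K = 7.538e-07.
By Archard's law, V = K·W·L/H = 7.538e-07 · 94.74 · 40.26 / 5.960e+09 = 4.824e-13 m³.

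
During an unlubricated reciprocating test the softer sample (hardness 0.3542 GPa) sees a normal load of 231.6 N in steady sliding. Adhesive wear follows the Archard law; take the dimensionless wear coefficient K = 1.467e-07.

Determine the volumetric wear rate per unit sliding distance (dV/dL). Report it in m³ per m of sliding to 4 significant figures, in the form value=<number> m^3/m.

value=9.592e-14 m^3/m

Intermediates are shown rounded. Each operation maintains full precision; rounded once at the end to 4 significant digits.
Convert: Hardness H = 0.3542 GPa = 3.542e+08 Pa.
Collected in SI base units: W = 231.6 N, H = 3.542e+08 Pa, K = 1.467e-07.
Wear rate dV/dL = K·W/H (no L dependence): 1.467e-07 · 231.6 / 3.542e+08 = 9.592e-14 m³/m.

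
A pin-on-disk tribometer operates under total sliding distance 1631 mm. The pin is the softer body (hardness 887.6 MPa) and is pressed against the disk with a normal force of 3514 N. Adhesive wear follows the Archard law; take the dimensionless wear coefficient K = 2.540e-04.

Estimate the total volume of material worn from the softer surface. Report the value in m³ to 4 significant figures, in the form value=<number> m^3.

Intermediate values are printed rounded. The algebra holds exact precision, and a single final rounding, at 4 significant figures.
Convert: Distance covered L = 1631 mm = 1.631 m.
Convert: Hardness H = 887.6 MPa = 8.876e+08 Pa.
In SI base units: W = 3514 N, H = 8.876e+08 Pa, K = 2.540e-04.
By Archard's law, V = K·W·L/H = 2.540e-04 · 3514 · 1.631 / 8.876e+08 = 1.640e-09 m³.

value=1.640e-09 m^3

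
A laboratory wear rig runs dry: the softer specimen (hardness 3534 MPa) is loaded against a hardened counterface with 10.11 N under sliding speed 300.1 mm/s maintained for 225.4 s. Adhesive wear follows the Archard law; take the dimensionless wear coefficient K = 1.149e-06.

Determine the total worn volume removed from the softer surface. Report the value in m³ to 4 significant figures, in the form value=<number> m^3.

All arithmetic maintains full precision, and the intermediates are printed rounded. Rounded just once to 4 significant figures.
Convert: Sliding speed v = 300.1 mm/s = 0.3001 m/s. The distance L = v·t = 0.3001 m/s × 225.4 s = 67.64 m.
Convert: Hardness H = 3534 MPa = 3.534e+09 Pa.
Working in SI base units: W = 10.11 N, H = 3.534e+09 Pa, K = 1.149e-06.
The Archard volume V = K·W·L/H = 1.149e-06 · 10.11 · 67.64 / 3.534e+09 = 2.223e-13 m³.

value=2.223e-13 m^3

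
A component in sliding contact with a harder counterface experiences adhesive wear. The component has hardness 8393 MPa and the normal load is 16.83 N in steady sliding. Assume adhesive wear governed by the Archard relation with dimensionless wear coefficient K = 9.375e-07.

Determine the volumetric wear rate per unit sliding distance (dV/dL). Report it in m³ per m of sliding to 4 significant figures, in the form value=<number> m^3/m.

Intermediate values are printed rounded. All working math keeps exact precision — a lone final rounding to four significant digits.
Hardness H = 8393 MPa = 8.393e+09 Pa.
Collected in SI base units: W = 16.83 N, H = 8.393e+09 Pa, K = 9.375e-07.
Volumetric rate dV/dL = K·W/H, so: 9.375e-07 · 16.83 / 8.393e+09 = 1.880e-15 m³/m.

value=1.880e-15 m^3/m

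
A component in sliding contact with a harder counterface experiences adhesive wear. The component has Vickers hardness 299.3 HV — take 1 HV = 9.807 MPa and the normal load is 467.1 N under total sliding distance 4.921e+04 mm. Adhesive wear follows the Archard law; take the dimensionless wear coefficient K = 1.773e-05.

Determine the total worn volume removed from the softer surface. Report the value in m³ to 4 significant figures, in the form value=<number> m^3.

value=1.388e-10 m^3

All arithmetic maintains full precision; displayed values are rounded — one last rounding to 4 significant figures.
Sliding distance L = 4.921e+04 mm = 49.21 m.
Hardness H = 299.3 HV × 9.807 MPa/HV = 2935 MPa = 2.935e+09 Pa.
In SI base units, W = 467.1 N, H = 2.935e+09 Pa, K = 1.773e-05.
Archard relation: V = K·W·L/H = 1.773e-05 · 467.1 · 49.21 / 2.935e+09 = 1.388e-10 m³.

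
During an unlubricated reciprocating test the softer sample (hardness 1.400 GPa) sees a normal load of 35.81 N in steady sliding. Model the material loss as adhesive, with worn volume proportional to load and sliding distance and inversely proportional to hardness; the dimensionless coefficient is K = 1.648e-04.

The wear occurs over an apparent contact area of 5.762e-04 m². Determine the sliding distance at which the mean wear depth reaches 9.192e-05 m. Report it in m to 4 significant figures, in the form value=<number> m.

value=1.256e+04 m

Each operation maintains exact precision, and intermediate values appear rounded, and a single final rounding to four significant digits.
Convert: Hardness H = 1.400 GPa = 1.400e+09 Pa.
Restated in SI base units: W = 35.81 N, H = 1.400e+09 Pa, K = 1.648e-04.
Volume at the limit: V_lim = h_lim·A = 9.192e-05 · 5.762e-04 = 5.296e-08 m³.
Sliding life L = V_lim·H/(K·W) = 5.296e-08 · 1.400e+09 / (1.648e-04 · 35.81) = 1.256e+04 m.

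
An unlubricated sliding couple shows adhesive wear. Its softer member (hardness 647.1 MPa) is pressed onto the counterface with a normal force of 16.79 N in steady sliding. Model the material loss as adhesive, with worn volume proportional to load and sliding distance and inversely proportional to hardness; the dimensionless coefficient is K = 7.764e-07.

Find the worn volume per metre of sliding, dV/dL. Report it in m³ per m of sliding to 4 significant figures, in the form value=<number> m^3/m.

The intermediates appear rounded, and every step keeps full precision — rounded once at the end, at 4 significant digits.
Convert: Hardness H = 647.1 MPa = 6.471e+08 Pa.
In SI base units, W = 16.79 N, H = 6.471e+08 Pa, K = 7.764e-07.
Volumetric rate dV/dL = K·W/H, so: 7.764e-07 · 16.79 / 6.471e+08 = 2.014e-14 m³/m.

value=2.014e-14 m^3/m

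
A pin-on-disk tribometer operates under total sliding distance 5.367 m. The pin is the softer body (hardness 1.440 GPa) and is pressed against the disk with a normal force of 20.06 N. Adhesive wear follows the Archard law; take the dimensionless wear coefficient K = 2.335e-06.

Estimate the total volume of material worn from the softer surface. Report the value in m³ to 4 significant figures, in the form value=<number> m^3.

value=1.746e-13 m^3

All working math runs at full float precision. Displayed values are rounded, and one last rounding, at 4 significant figures.
Convert: Hardness H = 1.440 GPa = 1.440e+09 Pa.
SI base units throughout: W = 20.06 N, H = 1.440e+09 Pa, K = 2.335e-06.
Volume removed: V = K·W·L/H = 2.335e-06 · 20.06 · 5.367 / 1.440e+09 = 1.746e-13 m³.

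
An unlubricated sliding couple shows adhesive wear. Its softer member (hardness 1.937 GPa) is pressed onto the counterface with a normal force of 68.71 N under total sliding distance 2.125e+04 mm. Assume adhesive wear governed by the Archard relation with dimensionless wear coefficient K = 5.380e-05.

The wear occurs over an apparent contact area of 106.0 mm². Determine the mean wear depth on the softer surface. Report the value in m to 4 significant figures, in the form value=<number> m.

The intermediates are displayed rounded; all arithmetic maintains full precision; one last rounding to four significant digits.
Convert: The distance L = 2.125e+04 mm = 21.25 m.
Convert: Hardness H = 1.937 GPa = 1.937e+09 Pa.
Convert: Contact area A = 106.0 mm² = 1.060e-04 m².
In SI base units: W = 68.71 N, H = 1.937e+09 Pa, K = 5.380e-05.
Wear volume V = K·W·L/H = 5.380e-05 · 68.71 · 21.25 / 1.937e+09 = 4.055e-11 m³.
Average depth h = V/A = 4.055e-11 / 1.060e-04 = 3.826e-07 m.

value=3.826e-07 m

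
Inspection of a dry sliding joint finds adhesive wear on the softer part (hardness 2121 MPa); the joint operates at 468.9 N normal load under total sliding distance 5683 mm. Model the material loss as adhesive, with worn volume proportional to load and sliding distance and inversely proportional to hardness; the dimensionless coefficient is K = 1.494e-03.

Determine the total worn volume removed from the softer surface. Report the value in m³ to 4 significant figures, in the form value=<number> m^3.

Intermediates are printed rounded; each operation keeps exact precision — a single final rounding, at four significant digits.
Sliding distance L = 5683 mm = 5.683 m.
Hardness H = 2121 MPa = 2.121e+09 Pa.
SI base units throughout: W = 468.9 N, H = 2.121e+09 Pa, K = 1.494e-03.
Wear volume V = K·W·L/H = 1.494e-03 · 468.9 · 5.683 / 2.121e+09 = 1.877e-09 m³.

value=1.877e-09 m^3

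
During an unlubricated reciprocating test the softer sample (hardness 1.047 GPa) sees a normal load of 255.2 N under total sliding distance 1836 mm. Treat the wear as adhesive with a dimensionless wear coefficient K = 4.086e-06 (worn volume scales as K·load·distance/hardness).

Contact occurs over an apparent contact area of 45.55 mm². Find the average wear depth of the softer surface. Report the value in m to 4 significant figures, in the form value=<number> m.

The computation holds exact precision, and intermediate values are printed rounded — one final rounding, at four significant figures.
Convert: Distance L = 1836 mm = 1.836 m.
Convert: Hardness H = 1.047 GPa = 1.047e+09 Pa.
Convert: Contact area A = 45.55 mm² = 4.555e-05 m².
Collected in SI base units: W = 255.2 N, H = 1.047e+09 Pa, K = 4.086e-06.
The Archard volume V = K·W·L/H = 4.086e-06 · 255.2 · 1.836 / 1.047e+09 = 1.829e-12 m³.
Mean depth h = V/A = 1.829e-12 / 4.555e-05 = 4.014e-08 m.

value=4.014e-08 m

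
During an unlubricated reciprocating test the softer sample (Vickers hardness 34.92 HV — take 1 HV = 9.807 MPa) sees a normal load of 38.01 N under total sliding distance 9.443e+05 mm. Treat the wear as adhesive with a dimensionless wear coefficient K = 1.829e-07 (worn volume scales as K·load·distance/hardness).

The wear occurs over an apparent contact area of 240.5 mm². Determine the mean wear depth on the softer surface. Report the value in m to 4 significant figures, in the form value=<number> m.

Intermediates are printed rounded; all arithmetic maintains exact precision — one last rounding to 4 significant digits.
Sliding distance L = 9.443e+05 mm = 944.3 m.
Hardness H = 34.92 HV × 9.807 MPa/HV = 342.5 MPa = 3.425e+08 Pa.
Contact area A = 240.5 mm² = 2.405e-04 m².
In SI base units: W = 38.01 N, H = 3.425e+08 Pa, K = 1.829e-07.
The Archard volume V = K·W·L/H = 1.829e-07 · 38.01 · 944.3 / 3.425e+08 = 1.917e-11 m³.
Average depth h = V/A = 1.917e-11 / 2.405e-04 = 7.971e-08 m.

value=7.971e-08 m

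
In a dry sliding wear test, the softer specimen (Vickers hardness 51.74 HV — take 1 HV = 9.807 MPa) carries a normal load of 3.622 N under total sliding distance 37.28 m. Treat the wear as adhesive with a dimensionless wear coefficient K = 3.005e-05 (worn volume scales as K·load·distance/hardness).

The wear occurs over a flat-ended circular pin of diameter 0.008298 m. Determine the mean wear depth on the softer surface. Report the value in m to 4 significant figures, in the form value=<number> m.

Quoted intermediates are rounded. All working math runs at full precision; a lone final rounding: four significant figures.
Hardness H = 51.74 HV × 9.807 MPa/HV = 507.4 MPa = 5.074e+08 Pa.
Contact area A = π·d²/4 = π·(0.008298 m)²/4 = 5.408e-05 m².
Restated in SI base units: W = 3.622 N, H = 5.074e+08 Pa, K = 3.005e-05.
Wear volume V = K·W·L/H = 3.005e-05 · 3.622 · 37.28 / 5.074e+08 = 7.997e-12 m³.
Mean wear depth h = V/A = 7.997e-12 / 5.408e-05 = 1.479e-07 m.

value=1.479e-07 m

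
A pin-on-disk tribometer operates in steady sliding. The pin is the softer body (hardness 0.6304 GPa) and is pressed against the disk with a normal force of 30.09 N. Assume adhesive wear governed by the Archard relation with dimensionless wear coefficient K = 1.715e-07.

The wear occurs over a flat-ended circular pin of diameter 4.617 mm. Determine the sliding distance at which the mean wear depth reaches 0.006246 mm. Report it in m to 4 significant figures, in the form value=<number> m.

The intermediates are displayed rounded; the computation carries full float precision, and a lone final rounding: 4 significant digits.
Convert: Hardness H = 0.6304 GPa = 6.304e+08 Pa.
Convert: Pin diameter d = 4.617 mm = 0.004617 m. Contact area A = π·d²/4 = π·(0.004617 m)²/4 = 1.674e-05 m².
Convert: Depth limit h_lim = 0.006246 mm = 6.246e-06 m.
As SI base values: W = 30.09 N, H = 6.304e+08 Pa, K = 1.715e-07.
Limit volume V_lim = h_lim·A = 6.246e-06 · 1.674e-05 = 1.046e-10 m³.
Life L = V_lim·H/(K·W) = 1.046e-10 · 6.304e+08 / (1.715e-07 · 30.09) = 1.277e+04 m.

value=1.277e+04 m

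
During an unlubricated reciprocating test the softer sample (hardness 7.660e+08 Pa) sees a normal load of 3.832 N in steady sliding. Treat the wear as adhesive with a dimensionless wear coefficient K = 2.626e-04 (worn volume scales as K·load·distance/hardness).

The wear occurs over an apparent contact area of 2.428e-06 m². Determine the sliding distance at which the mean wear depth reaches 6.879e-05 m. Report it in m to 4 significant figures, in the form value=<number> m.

value=127.1 m

The algebra holds full precision — the intermediates are shown rounded, and rounded once at the end: 4 significant digits.
In SI base units, W = 3.832 N, H = 7.660e+08 Pa, K = 2.626e-04.
Permissible volume V_lim = h_lim·A = 6.879e-05 · 2.428e-06 = 1.670e-10 m³.
So the life L = V_lim·H/(K·W) = 1.670e-10 · 7.660e+08 / (2.626e-04 · 3.832) = 127.1 m.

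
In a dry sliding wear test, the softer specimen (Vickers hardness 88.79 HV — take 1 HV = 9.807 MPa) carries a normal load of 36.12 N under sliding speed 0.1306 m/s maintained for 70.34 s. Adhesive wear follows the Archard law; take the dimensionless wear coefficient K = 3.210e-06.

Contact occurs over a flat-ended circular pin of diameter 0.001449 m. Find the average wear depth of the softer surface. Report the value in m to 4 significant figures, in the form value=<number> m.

value=7.418e-07 m

Every step holds full precision, and intermediate values appear rounded; a single final rounding, at 4 significant digits.
Path length L = v·t = 0.1306 m/s × 70.34 s = 9.186 m.
Hardness H = 88.79 HV × 9.807 MPa/HV = 870.8 MPa = 8.708e+08 Pa.
Contact area A = π·d²/4 = π·(0.001449 m)²/4 = 1.649e-06 m².
Restated in SI base units: W = 36.12 N, H = 8.708e+08 Pa, K = 3.210e-06.
Worn volume V = K·W·L/H = 3.210e-06 · 36.12 · 9.186 / 8.708e+08 = 1.223e-12 m³.
Depth of wear h = V/A = 1.223e-12 / 1.649e-06 = 7.418e-07 m.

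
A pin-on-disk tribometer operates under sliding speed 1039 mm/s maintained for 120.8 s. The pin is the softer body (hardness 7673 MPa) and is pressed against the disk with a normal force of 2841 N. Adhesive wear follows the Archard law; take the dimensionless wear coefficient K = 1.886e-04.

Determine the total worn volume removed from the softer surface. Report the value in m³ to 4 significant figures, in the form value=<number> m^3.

value=8.765e-09 m^3

Intermediates appear rounded — the algebra carries exact precision, and one final rounding to 4 significant figures.
Convert: Sliding speed v = 1039 mm/s = 1.039 m/s. Path length L = v·t = 1.039 m/s × 120.8 s = 125.5 m.
Convert: Hardness H = 7673 MPa = 7.673e+09 Pa.
In SI base units: W = 2841 N, H = 7.673e+09 Pa, K = 1.886e-04.
By Archard's law, V = K·W·L/H = 1.886e-04 · 2841 · 125.5 / 7.673e+09 = 8.765e-09 m³.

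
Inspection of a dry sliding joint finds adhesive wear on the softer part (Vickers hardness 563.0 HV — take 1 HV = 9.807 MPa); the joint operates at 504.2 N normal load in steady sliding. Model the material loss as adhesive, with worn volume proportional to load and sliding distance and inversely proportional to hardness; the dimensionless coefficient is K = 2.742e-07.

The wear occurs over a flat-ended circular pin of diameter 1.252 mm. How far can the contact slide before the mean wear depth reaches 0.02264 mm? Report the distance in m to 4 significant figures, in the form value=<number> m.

All working math runs at full precision. The intermediates are shown rounded; a lone final rounding: four significant digits.
Convert: Hardness H = 563.0 HV × 9.807 MPa/HV = 5521 MPa = 5.521e+09 Pa.
Convert: Pin diameter d = 1.252 mm = 0.001252 m. Contact area A = π·d²/4 = π·(0.001252 m)²/4 = 1.231e-06 m².
Convert: Depth limit h_lim = 0.02264 mm = 2.264e-05 m.
Working in SI base units: W = 504.2 N, H = 5.521e+09 Pa, K = 2.742e-07.
At the depth limit, V_lim = h_lim·A = 2.264e-05 · 1.231e-06 = 2.787e-11 m³.
Sliding life L = V_lim·H/(K·W) = 2.787e-11 · 5.521e+09 / (2.742e-07 · 504.2) = 1113 m.

value=1113 m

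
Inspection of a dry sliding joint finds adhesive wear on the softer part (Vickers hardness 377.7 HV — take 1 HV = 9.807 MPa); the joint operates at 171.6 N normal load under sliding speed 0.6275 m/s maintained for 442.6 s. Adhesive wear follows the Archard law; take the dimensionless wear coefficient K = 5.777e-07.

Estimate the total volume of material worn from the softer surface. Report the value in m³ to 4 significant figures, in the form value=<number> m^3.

All working math runs at full float precision. Intermediate values are printed rounded, and rounded once at the end to four significant figures.
The distance L = v·t = 0.6275 m/s × 442.6 s = 277.7 m.
Hardness H = 377.7 HV × 9.807 MPa/HV = 3704 MPa = 3.704e+09 Pa.
Working in SI base units: W = 171.6 N, H = 3.704e+09 Pa, K = 5.777e-07.
Archard volume V = K·W·L/H = 5.777e-07 · 171.6 · 277.7 / 3.704e+09 = 7.433e-12 m³.

value=7.433e-12 m^3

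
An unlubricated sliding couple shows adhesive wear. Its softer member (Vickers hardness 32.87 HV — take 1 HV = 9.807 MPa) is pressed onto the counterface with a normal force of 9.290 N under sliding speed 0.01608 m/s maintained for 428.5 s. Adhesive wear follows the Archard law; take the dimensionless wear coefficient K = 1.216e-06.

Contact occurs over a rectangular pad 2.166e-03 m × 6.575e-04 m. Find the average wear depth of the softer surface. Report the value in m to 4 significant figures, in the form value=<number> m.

value=1.695e-07 m

The computation runs at full precision. Intermediate values are shown rounded — rounded just once: 4 significant figures.
Distance covered L = v·t = 0.01608 m/s × 428.5 s = 6.890 m.
Hardness H = 32.87 HV × 9.807 MPa/HV = 322.4 MPa = 3.224e+08 Pa.
Contact area A = 2.166e-03 m × 6.575e-04 m = 1.424e-06 m².
In SI base units: W = 9.290 N, H = 3.224e+08 Pa, K = 1.216e-06.
Worn volume V = K·W·L/H = 1.216e-06 · 9.290 · 6.890 / 3.224e+08 = 2.415e-13 m³.
Average depth h = V/A = 2.415e-13 / 1.424e-06 = 1.695e-07 m.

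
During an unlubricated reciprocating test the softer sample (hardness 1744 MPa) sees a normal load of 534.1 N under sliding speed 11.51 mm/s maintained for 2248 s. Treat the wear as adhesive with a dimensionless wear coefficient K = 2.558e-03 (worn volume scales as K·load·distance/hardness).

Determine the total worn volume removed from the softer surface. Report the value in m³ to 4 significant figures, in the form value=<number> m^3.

value=2.027e-08 m^3

The computation runs at full precision; quoted intermediates are rounded, and one last rounding, at 4 significant digits.
Convert: Sliding speed v = 11.51 mm/s = 0.01151 m/s. Path length L = v·t = 0.01151 m/s × 2248 s = 25.87 m.
Convert: Hardness H = 1744 MPa = 1.744e+09 Pa.
As SI base values: W = 534.1 N, H = 1.744e+09 Pa, K = 2.558e-03.
Volume removed: V = K·W·L/H = 2.558e-03 · 534.1 · 25.87 / 1.744e+09 = 2.027e-08 m³.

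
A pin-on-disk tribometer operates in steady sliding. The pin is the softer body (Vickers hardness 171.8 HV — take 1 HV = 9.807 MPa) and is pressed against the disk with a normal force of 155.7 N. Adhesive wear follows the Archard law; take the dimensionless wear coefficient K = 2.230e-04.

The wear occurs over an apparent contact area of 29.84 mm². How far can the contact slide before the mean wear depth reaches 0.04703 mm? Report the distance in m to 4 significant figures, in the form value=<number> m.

The intermediates are displayed rounded. Each operation keeps full precision, and one final rounding to 4 significant digits.
Hardness H = 171.8 HV × 9.807 MPa/HV = 1685 MPa = 1.685e+09 Pa.
Contact area A = 29.84 mm² = 2.984e-05 m².
Depth limit h_lim = 0.04703 mm = 4.703e-05 m.
SI base units throughout: W = 155.7 N, H = 1.685e+09 Pa, K = 2.230e-04.
At the depth limit, V_lim = h_lim·A = 4.703e-05 · 2.984e-05 = 1.403e-09 m³.
Life L = V_lim·H/(K·W) = 1.403e-09 · 1.685e+09 / (2.230e-04 · 155.7) = 68.10 m.

value=68.10 m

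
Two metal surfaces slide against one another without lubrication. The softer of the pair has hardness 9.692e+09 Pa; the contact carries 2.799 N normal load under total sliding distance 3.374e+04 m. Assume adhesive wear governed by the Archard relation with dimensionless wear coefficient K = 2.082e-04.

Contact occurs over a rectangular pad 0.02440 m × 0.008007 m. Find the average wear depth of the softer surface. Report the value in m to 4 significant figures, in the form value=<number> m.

Intermediate values appear rounded. Each operation holds full float precision, and one last rounding, at four significant digits.
Contact area A = 0.02440 m × 0.008007 m = 1.954e-04 m².
Collected in SI base units: W = 2.799 N, H = 9.692e+09 Pa, K = 2.082e-04.
Volume removed: V = K·W·L/H = 2.082e-04 · 2.799 · 3.374e+04 / 9.692e+09 = 2.029e-09 m³.
Mean depth h = V/A = 2.029e-09 / 1.954e-04 = 1.038e-05 m.

value=1.038e-05 m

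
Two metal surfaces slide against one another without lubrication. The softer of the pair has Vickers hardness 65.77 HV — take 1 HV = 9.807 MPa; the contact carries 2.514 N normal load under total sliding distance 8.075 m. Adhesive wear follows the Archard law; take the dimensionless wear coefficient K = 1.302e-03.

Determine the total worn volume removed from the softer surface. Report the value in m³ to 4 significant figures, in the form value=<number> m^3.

The intermediates are printed rounded, and all arithmetic holds exact precision, and one last rounding: 4 significant digits.
Hardness H = 65.77 HV × 9.807 MPa/HV = 645.0 MPa = 6.450e+08 Pa.
Restated in SI base units: W = 2.514 N, H = 6.450e+08 Pa, K = 1.302e-03.
The Archard volume V = K·W·L/H = 1.302e-03 · 2.514 · 8.075 / 6.450e+08 = 4.098e-11 m³.

value=4.098e-11 m^3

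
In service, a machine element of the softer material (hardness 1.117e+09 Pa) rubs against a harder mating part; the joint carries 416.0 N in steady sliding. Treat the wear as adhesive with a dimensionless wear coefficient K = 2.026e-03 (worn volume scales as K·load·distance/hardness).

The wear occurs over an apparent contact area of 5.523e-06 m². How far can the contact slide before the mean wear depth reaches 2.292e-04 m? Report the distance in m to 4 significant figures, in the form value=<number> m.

value=1.678 m

Each operation keeps full precision — intermediate values are shown rounded. Rounded just once, at 4 significant figures.
Expressed in SI base units: W = 416.0 N, H = 1.117e+09 Pa, K = 2.026e-03.
Permissible volume V_lim = h_lim·A = 2.292e-04 · 5.523e-06 = 1.266e-09 m³.
Sliding life L = V_lim·H/(K·W) = 1.266e-09 · 1.117e+09 / (2.026e-03 · 416.0) = 1.678 m.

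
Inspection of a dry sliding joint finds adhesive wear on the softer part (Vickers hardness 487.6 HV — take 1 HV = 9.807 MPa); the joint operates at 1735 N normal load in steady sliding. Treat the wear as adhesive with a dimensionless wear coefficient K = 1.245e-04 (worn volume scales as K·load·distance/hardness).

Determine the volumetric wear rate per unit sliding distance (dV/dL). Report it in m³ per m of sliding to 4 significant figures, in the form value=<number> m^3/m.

value=4.517e-11 m^3/m

All working math runs at full float precision. Intermediates appear rounded. Rounded once at the end, at four significant figures.
Hardness H = 487.6 HV × 9.807 MPa/HV = 4782 MPa = 4.782e+09 Pa.
Working in SI base units: W = 1735 N, H = 4.782e+09 Pa, K = 1.245e-04.
Sliding wear rate dV/dL = K·W/H (independent of L): 1.245e-04 · 1735 / 4.782e+09 = 4.517e-11 m³/m.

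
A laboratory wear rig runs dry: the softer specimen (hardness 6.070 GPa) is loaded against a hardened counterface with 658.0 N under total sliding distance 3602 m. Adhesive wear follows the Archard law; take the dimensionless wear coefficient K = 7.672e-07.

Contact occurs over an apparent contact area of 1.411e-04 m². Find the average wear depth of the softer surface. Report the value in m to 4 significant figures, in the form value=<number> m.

Every step maintains full precision; displayed values are rounded. Rounded once at the end: four significant digits.
Hardness H = 6.070 GPa = 6.070e+09 Pa.
As SI base values: W = 658.0 N, H = 6.070e+09 Pa, K = 7.672e-07.
Apply Archard: V = K·W·L/H = 7.672e-07 · 658.0 · 3602 / 6.070e+09 = 2.996e-10 m³.
Depth of wear h = V/A = 2.996e-10 / 1.411e-04 = 2.123e-06 m.

value=2.123e-06 m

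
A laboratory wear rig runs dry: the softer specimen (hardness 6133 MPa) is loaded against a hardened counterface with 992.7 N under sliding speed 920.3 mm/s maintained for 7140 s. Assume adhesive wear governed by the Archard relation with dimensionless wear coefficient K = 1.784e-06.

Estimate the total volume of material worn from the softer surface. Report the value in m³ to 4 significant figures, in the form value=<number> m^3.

Intermediates appear rounded; each operation holds full float precision. Rounded just once, at four significant digits.
Convert: Sliding speed v = 920.3 mm/s = 0.9203 m/s. Sliding distance L = v·t = 0.9203 m/s × 7140 s = 6571 m.
Convert: Hardness H = 6133 MPa = 6.133e+09 Pa.
In SI base units: W = 992.7 N, H = 6.133e+09 Pa, K = 1.784e-06.
Archard relation: V = K·W·L/H = 1.784e-06 · 992.7 · 6571 / 6.133e+09 = 1.897e-09 m³.

value=1.897e-09 m^3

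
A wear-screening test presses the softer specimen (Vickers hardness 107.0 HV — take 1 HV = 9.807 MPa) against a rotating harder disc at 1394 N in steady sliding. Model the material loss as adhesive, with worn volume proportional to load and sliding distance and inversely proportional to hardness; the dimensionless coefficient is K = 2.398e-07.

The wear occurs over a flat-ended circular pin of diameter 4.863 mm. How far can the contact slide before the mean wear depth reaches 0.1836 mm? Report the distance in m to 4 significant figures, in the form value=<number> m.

value=1.070e+04 m

The intermediates appear rounded — every step keeps full precision — a single final rounding, at 4 significant digits.
Hardness H = 107.0 HV × 9.807 MPa/HV = 1049 MPa = 1.049e+09 Pa.
Pin diameter d = 4.863 mm = 0.004863 m. Contact area A = π·d²/4 = π·(0.004863 m)²/4 = 1.857e-05 m².
Depth limit h_lim = 0.1836 mm = 1.836e-04 m.
Restated in SI base units: W = 1394 N, H = 1.049e+09 Pa, K = 2.398e-07.
Limit volume V_lim = h_lim·A = 1.836e-04 · 1.857e-05 = 3.410e-09 m³.
Life L = V_lim·H/(K·W) = 3.410e-09 · 1.049e+09 / (2.398e-07 · 1394) = 1.070e+04 m.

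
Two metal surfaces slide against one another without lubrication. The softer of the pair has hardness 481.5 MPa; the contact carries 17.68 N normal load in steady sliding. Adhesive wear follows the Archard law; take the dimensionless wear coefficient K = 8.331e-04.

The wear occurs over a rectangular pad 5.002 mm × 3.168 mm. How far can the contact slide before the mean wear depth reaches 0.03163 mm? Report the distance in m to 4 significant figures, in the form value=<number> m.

Every step runs at full float precision — the intermediates are displayed rounded. Rounded once at the end, at 4 significant figures.
Convert: Hardness H = 481.5 MPa = 4.815e+08 Pa.
Convert: Pad sides 5.002 mm × 3.168 mm = 0.005002 m × 0.003168 m. Contact area A = 0.005002 m × 0.003168 m = 1.585e-05 m².
Convert: Depth limit h_lim = 0.03163 mm = 3.163e-05 m.
In SI base units: W = 17.68 N, H = 4.815e+08 Pa, K = 8.331e-04.
Limit volume V_lim = h_lim·A = 3.163e-05 · 1.585e-05 = 5.012e-10 m³.
So the life L = V_lim·H/(K·W) = 5.012e-10 · 4.815e+08 / (8.331e-04 · 17.68) = 16.38 m.

value=16.38 m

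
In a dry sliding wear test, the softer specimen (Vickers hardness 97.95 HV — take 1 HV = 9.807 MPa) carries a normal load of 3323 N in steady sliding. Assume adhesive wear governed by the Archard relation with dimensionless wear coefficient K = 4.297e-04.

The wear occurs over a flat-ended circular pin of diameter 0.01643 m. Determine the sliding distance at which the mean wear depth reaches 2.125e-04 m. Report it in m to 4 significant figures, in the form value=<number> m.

value=30.31 m

Intermediates are shown rounded. Each operation keeps full precision. Rounded once at the end, at 4 significant figures.
Convert: Hardness H = 97.95 HV × 9.807 MPa/HV = 960.6 MPa = 9.606e+08 Pa.
Convert: Contact area A = π·d²/4 = π·(0.01643 m)²/4 = 2.120e-04 m².
SI base units throughout: W = 3323 N, H = 9.606e+08 Pa, K = 4.297e-04.
Limit volume V_lim = h_lim·A = 2.125e-04 · 2.120e-04 = 4.505e-08 m³.
So the life L = V_lim·H/(K·W) = 4.505e-08 · 9.606e+08 / (4.297e-04 · 3323) = 30.31 m.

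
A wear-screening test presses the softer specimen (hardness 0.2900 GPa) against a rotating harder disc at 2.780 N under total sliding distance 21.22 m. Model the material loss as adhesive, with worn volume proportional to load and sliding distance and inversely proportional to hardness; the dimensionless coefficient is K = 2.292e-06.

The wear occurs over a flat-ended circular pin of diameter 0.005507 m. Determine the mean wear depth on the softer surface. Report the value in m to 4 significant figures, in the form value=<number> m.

All working math maintains full precision, and intermediates are shown rounded — a single final rounding to 4 significant figures.
Convert: Hardness H = 0.2900 GPa = 2.900e+08 Pa.
Convert: Contact area A = π·d²/4 = π·(0.005507 m)²/4 = 2.382e-05 m².
In SI base units: W = 2.780 N, H = 2.900e+08 Pa, K = 2.292e-06.
By Archard's law, V = K·W·L/H = 2.292e-06 · 2.780 · 21.22 / 2.900e+08 = 4.662e-13 m³.
Depth h = V/A = 4.662e-13 / 2.382e-05 = 1.957e-08 m.

value=1.957e-08 m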